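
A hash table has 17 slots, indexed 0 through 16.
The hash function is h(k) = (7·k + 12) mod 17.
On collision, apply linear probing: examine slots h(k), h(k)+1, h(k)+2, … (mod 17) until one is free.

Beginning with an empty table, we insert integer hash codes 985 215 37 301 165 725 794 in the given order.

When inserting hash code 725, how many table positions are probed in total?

985 hashes to 5; slot 5 is free -> place at 5.
215 hashes to 4; slot 4 is free -> place at 4.
37 hashes to 16; slot 16 is free -> place at 16.
301 hashes to 11; slot 11 is free -> place at 11.
165 hashes to 11; 11 taken -> place at 12.
725 hashes to 4; 4,5 taken -> place at 6.
794 hashes to 11; 11,12 taken -> place at 13.
Table: [., ., ., ., 215, 985, 725, ., ., ., ., 301, 165, 794, ., ., 37]

3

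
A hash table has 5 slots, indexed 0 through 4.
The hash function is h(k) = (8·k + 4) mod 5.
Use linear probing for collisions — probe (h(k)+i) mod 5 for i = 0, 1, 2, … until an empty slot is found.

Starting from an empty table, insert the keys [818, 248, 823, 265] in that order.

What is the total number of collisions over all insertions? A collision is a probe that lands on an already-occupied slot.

818: h=3 → slot 3
248: h=3, probe 3,4 → slot 4
823: h=3, probe 3,4,0 → slot 0
265: h=4, probe 4,0,1 → slot 1
Table: [823, 265, -, 818, 248]

5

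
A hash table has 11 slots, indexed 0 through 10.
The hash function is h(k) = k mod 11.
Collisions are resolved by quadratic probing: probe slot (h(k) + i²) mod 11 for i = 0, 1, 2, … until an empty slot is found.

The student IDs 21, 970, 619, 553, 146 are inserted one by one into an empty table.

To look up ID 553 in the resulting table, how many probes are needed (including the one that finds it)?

2

Insert 21: h=10, slot 10 empty → index 10.
Insert 970: h=2, slot 2 empty → index 2.
Insert 619: h=3, slot 3 empty → index 3.
Insert 553: h=3, slot 3 occupied → index 4.
Insert 146: h=3, slots 3,4 occupied → index 7.
Table: [∅, ∅, 970, 619, 553, ∅, ∅, 146, ∅, ∅, 21]
Lookup 553: h=3, probe 3,4 → found at 4.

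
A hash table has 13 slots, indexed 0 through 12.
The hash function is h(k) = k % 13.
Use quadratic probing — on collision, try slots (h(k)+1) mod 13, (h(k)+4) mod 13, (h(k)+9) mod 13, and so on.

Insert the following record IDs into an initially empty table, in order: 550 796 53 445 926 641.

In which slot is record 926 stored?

12

550: h=4 => slot 4
796: h=3 => slot 3
53: h=1 => slot 1
445: h=3, probe 3,4,7 => slot 7
926: h=3, probe 3,4,7,12 => slot 12
641: h=4, probe 4,5 => slot 5
Table: [∅, 53, ∅, 796, 550, 641, ∅, 445, ∅, ∅, ∅, ∅, 926]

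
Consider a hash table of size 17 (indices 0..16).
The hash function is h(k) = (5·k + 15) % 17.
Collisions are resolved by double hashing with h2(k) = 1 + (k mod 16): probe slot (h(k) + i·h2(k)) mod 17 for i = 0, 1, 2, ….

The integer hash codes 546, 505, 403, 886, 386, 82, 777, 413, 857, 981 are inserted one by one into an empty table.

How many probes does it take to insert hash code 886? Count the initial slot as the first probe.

2

Insert 546: h=8, slot 8 empty -> index 8.
Insert 505: h=7, slot 7 empty -> index 7.
Insert 403: h=7, h2=4, slot 7 occupied -> index 11.
Insert 886: h=8, h2=7, slot 8 occupied -> index 15.
Insert 386: h=7, h2=3, slot 7 occupied -> index 10.
Insert 82: h=0, slot 0 empty -> index 0.
Insert 777: h=7, h2=10, slots 7,0,10 occupied -> index 3.
Insert 413: h=6, slot 6 empty -> index 6.
Insert 857: h=16, slot 16 empty -> index 16.
Insert 981: h=7, h2=6, slot 7 occupied -> index 13.
Table: [82, _, _, 777, _, _, 413, 505, 546, _, 386, 403, _, 981, _, 886, 857]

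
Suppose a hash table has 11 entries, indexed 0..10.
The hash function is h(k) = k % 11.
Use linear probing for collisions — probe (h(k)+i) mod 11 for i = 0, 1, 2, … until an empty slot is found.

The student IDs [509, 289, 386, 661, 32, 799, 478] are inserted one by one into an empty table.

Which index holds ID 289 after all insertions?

Insert 509: h=3, slot 3 empty -> index 3.
Insert 289: h=3, slot 3 occupied -> index 4.
Insert 386: h=1, slot 1 empty -> index 1.
Insert 661: h=1, slot 1 occupied -> index 2.
Insert 32: h=10, slot 10 empty -> index 10.
Insert 799: h=7, slot 7 empty -> index 7.
Insert 478: h=5, slot 5 empty -> index 5.
Table: [_, 386, 661, 509, 289, 478, _, 799, _, _, 32]

4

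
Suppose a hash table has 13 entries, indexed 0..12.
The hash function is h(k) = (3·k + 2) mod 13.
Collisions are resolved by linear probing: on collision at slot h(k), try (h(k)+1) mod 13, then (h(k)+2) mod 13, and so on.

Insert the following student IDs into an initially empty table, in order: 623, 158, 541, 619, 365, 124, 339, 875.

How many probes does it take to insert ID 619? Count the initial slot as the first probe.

2

623: h=12 => slot 12
158: h=8 => slot 8
541: h=0 => slot 0
619: h=0, probe 0,1 => slot 1
365: h=5 => slot 5
124: h=10 => slot 10
339: h=5, probe 5,6 => slot 6
875: h=1, probe 1,2 => slot 2
Table: [541, 619, 875, ∅, ∅, 365, 339, ∅, 158, ∅, 124, ∅, 623]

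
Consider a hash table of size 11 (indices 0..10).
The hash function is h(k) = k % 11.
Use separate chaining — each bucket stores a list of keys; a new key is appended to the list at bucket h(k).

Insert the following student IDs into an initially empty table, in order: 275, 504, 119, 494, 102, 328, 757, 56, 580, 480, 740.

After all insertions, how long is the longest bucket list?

4

Insert 275: h=0, bucket 0 empty -> new chain.
Insert 504: h=9, bucket 9 empty -> new chain.
Insert 119: h=9, bucket 9 nonempty -> append to chain.
Insert 494: h=10, bucket 10 empty -> new chain.
Insert 102: h=3, bucket 3 empty -> new chain.
Insert 328: h=9, bucket 9 nonempty -> append to chain.
Insert 757: h=9, bucket 9 nonempty -> append to chain.
Insert 56: h=1, bucket 1 empty -> new chain.
Insert 580: h=8, bucket 8 empty -> new chain.
Insert 480: h=7, bucket 7 empty -> new chain.
Insert 740: h=3, bucket 3 nonempty -> append to chain.
Final buckets:
0: 275
1: 56
2: ∅
3: 102 -> 740
4: ∅
5: ∅
6: ∅
7: 480
8: 580
9: 504 -> 119 -> 328 -> 757
10: 494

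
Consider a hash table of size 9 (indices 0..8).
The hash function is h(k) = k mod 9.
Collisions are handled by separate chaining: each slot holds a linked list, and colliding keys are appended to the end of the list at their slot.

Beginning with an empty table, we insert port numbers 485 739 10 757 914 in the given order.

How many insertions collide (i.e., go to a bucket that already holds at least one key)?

Insert 485: h=8, bucket 8 empty -> new chain.
Insert 739: h=1, bucket 1 empty -> new chain.
Insert 10: h=1, bucket 1 nonempty -> append to chain.
Insert 757: h=1, bucket 1 nonempty -> append to chain.
Insert 914: h=5, bucket 5 empty -> new chain.
Final buckets:
0: —
1: 739 -> 10 -> 757
2: —
3: —
4: —
5: 914
6: —
7: —
8: 485

2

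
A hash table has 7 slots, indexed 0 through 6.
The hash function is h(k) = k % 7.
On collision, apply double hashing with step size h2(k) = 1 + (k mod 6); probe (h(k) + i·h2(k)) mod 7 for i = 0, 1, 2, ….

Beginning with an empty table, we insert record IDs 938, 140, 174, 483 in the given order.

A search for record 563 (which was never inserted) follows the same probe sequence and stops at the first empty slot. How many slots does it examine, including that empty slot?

938 hashes to 0; slot 0 is free → place at 0.
140 hashes to 0, h2=3; 0 taken → place at 3.
174 hashes to 6; slot 6 is free → place at 6.
483 hashes to 0, h2=4; 0 taken → place at 4.
Table: [938, —, —, 140, 483, —, 174]
Lookup 563: h=3, h2=6, probe 3,2 → slot 2 empty, not found.

2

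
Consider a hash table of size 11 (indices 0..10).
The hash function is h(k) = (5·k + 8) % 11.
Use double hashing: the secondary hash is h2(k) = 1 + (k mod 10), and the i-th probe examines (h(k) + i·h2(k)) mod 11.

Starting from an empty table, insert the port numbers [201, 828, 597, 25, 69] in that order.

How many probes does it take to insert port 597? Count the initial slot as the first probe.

2

201 hashes to 1; slot 1 is free → place at 1.
828 hashes to 1, h2=9; 1 taken → place at 10.
597 hashes to 1, h2=8; 1 taken → place at 9.
25 hashes to 1, h2=6; 1 taken → place at 7.
69 hashes to 1, h2=10; 1 taken → place at 0.
Table: [69, 201, —, —, —, —, —, 25, —, 597, 828]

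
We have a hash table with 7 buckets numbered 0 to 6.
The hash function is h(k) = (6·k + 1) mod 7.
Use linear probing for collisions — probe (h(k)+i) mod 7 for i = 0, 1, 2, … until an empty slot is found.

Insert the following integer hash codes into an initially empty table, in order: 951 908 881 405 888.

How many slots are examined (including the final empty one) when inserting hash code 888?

5

951 hashes to 2; slot 2 is free -> place at 2.
908 hashes to 3; slot 3 is free -> place at 3.
881 hashes to 2; 2,3 taken -> place at 4.
405 hashes to 2; 2,3,4 taken -> place at 5.
888 hashes to 2; 2,3,4,5 taken -> place at 6.
Table: [., ., 951, 908, 881, 405, 888]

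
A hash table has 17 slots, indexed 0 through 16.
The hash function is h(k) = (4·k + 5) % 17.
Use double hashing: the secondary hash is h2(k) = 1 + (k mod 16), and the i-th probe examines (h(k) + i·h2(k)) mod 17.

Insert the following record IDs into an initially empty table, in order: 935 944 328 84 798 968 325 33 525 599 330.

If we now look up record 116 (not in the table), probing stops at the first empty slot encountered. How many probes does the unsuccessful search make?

935: h=5 => slot 5
944: h=7 => slot 7
328: h=8 => slot 8
84: h=1 => slot 1
798: h=1, h2=15, probe 1,16 => slot 16
968: h=1, h2=9, probe 1,10 => slot 10
325: h=13 => slot 13
33: h=1, h2=2, probe 1,3 => slot 3
525: h=14 => slot 14
599: h=4 => slot 4
330: h=16, h2=11, probe 16,10,4,15 => slot 15
Table: [∅, 84, ∅, 33, 599, 935, ∅, 944, 328, ∅, 968, ∅, ∅, 325, 525, 330, 798]
Lookup 116: h=10, h2=5, probe 10,15,3,8,13,1,6 → slot 6 empty, not found.

7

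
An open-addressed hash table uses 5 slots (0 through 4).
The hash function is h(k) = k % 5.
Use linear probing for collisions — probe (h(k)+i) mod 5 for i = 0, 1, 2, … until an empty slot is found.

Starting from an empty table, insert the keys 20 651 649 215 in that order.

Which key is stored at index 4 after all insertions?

649

20 hashes to 0; slot 0 is free -> place at 0.
651 hashes to 1; slot 1 is free -> place at 1.
649 hashes to 4; slot 4 is free -> place at 4.
215 hashes to 0; 0,1 taken -> place at 2.
Table: [20, 651, 215, -, 649]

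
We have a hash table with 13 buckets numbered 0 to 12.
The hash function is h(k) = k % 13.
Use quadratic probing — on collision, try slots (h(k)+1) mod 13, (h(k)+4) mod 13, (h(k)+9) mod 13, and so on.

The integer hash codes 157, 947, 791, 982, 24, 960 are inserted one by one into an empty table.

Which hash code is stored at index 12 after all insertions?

Insert 157: h=1, slot 1 empty -> index 1.
Insert 947: h=11, slot 11 empty -> index 11.
Insert 791: h=11, slot 11 occupied -> index 12.
Insert 982: h=7, slot 7 empty -> index 7.
Insert 24: h=11, slots 11,12 occupied -> index 2.
Insert 960: h=11, slots 11,12,2,7,1 occupied -> index 10.
Table: [∅, 157, 24, ∅, ∅, ∅, ∅, 982, ∅, ∅, 960, 947, 791]

791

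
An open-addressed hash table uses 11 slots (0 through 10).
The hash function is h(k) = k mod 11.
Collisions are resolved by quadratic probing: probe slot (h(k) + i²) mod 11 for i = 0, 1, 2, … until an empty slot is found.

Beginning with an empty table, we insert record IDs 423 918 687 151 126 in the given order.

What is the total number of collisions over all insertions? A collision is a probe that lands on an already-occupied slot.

6

423 hashes to 5; slot 5 is free -> place at 5.
918 hashes to 5; 5 taken -> place at 6.
687 hashes to 5; 5,6 taken -> place at 9.
151 hashes to 8; slot 8 is free -> place at 8.
126 hashes to 5; 5,6,9 taken -> place at 3.
Table: [., ., ., 126, ., 423, 918, ., 151, 687, .]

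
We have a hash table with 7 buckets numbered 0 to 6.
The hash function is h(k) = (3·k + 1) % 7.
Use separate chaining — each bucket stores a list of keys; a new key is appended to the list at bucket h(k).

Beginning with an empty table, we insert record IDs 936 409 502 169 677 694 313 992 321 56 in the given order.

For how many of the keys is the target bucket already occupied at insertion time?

5

936 → bucket 2
409 → bucket 3
502 → bucket 2 (collision)
169 → bucket 4
677 → bucket 2 (collision)
694 → bucket 4 (collision)
313 → bucket 2 (collision)
992 → bucket 2 (collision)
321 → bucket 5
56 → bucket 1
Final buckets:
0: .
1: 56
2: 936 -> 502 -> 677 -> 313 -> 992
3: 409
4: 169 -> 694
5: 321
6: .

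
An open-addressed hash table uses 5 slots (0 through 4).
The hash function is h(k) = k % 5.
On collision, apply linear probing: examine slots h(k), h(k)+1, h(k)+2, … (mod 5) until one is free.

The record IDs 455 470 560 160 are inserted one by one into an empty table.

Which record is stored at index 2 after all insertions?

455 hashes to 0; slot 0 is free → place at 0.
470 hashes to 0; 0 taken → place at 1.
560 hashes to 0; 0,1 taken → place at 2.
160 hashes to 0; 0,1,2 taken → place at 3.
Table: [455, 470, 560, 160, _]

560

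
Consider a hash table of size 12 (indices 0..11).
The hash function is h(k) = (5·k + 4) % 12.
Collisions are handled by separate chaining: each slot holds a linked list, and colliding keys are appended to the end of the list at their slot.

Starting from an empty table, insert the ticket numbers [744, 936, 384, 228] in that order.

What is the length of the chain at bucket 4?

4

744 → bucket 4
936 → bucket 4 (collision)
384 → bucket 4 (collision)
228 → bucket 4 (collision)
Final buckets:
0: .
1: .
2: .
3: .
4: 744 -> 936 -> 384 -> 228
5: .
6: .
7: .
8: .
9: .
10: .
11: .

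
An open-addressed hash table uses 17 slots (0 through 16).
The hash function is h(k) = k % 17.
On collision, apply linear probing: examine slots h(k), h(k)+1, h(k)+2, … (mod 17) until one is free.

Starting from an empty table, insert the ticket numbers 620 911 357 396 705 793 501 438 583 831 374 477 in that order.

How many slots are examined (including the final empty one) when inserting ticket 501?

Insert 620: h=8, slot 8 empty -> index 8.
Insert 911: h=10, slot 10 empty -> index 10.
Insert 357: h=0, slot 0 empty -> index 0.
Insert 396: h=5, slot 5 empty -> index 5.
Insert 705: h=8, slot 8 occupied -> index 9.
Insert 793: h=11, slot 11 empty -> index 11.
Insert 501: h=8, slots 8,9,10,11 occupied -> index 12.
Insert 438: h=13, slot 13 empty -> index 13.
Insert 583: h=5, slot 5 occupied -> index 6.
Insert 831: h=15, slot 15 empty -> index 15.
Insert 374: h=0, slot 0 occupied -> index 1.
Insert 477: h=1, slot 1 occupied -> index 2.
Table: [357, 374, 477, ., ., 396, 583, ., 620, 705, 911, 793, 501, 438, ., 831, .]

5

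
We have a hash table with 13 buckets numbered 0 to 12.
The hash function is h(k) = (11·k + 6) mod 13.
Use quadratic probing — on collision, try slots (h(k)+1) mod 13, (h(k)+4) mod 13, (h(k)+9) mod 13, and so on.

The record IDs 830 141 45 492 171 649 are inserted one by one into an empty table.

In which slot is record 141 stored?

830: h=10 -> slot 10
141: h=10, probe 10,11 -> slot 11
45: h=7 -> slot 7
492: h=10, probe 10,11,1 -> slot 1
171: h=2 -> slot 2
649: h=8 -> slot 8
Table: [_, 492, 171, _, _, _, _, 45, 649, _, 830, 141, _]

11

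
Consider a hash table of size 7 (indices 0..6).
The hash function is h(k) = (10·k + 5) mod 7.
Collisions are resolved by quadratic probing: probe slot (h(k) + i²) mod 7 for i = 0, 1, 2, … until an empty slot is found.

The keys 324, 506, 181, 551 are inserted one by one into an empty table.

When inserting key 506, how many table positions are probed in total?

2

Insert 324: h=4, slot 4 empty => index 4.
Insert 506: h=4, slot 4 occupied => index 5.
Insert 181: h=2, slot 2 empty => index 2.
Insert 551: h=6, slot 6 empty => index 6.
Table: [∅, ∅, 181, ∅, 324, 506, 551]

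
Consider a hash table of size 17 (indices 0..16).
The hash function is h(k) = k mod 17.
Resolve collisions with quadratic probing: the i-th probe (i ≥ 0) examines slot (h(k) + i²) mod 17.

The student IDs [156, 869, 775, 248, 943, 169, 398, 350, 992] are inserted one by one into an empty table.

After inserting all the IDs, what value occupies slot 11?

248

Insert 156: h=3, slot 3 empty => index 3.
Insert 869: h=2, slot 2 empty => index 2.
Insert 775: h=10, slot 10 empty => index 10.
Insert 248: h=10, slot 10 occupied => index 11.
Insert 943: h=8, slot 8 empty => index 8.
Insert 169: h=16, slot 16 empty => index 16.
Insert 398: h=7, slot 7 empty => index 7.
Insert 350: h=10, slots 10,11 occupied => index 14.
Insert 992: h=6, slot 6 empty => index 6.
Table: [_, _, 869, 156, _, _, 992, 398, 943, _, 775, 248, _, _, 350, _, 169]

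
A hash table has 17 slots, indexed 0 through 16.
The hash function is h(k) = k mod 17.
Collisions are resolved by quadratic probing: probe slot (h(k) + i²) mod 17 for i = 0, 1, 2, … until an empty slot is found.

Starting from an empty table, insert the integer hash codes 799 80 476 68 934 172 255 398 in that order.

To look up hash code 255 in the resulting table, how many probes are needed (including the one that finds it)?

4

799: h=0 => slot 0
80: h=12 => slot 12
476: h=0, probe 0,1 => slot 1
68: h=0, probe 0,1,4 => slot 4
934: h=16 => slot 16
172: h=2 => slot 2
255: h=0, probe 0,1,4,9 => slot 9
398: h=7 => slot 7
Table: [799, 476, 172, —, 68, —, —, 398, —, 255, —, —, 80, —, —, —, 934]
Lookup 255: h=0, probe 0,1,4,9 → found at 9.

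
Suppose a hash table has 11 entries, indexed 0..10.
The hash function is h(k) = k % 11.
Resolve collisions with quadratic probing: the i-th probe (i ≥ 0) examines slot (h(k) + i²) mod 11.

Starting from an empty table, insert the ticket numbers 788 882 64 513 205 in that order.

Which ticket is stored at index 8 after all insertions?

513

788 hashes to 7; slot 7 is free → place at 7.
882 hashes to 2; slot 2 is free → place at 2.
64 hashes to 9; slot 9 is free → place at 9.
513 hashes to 7; 7 taken → place at 8.
205 hashes to 7; 7,8 taken → place at 0.
Table: [205, -, 882, -, -, -, -, 788, 513, 64, -]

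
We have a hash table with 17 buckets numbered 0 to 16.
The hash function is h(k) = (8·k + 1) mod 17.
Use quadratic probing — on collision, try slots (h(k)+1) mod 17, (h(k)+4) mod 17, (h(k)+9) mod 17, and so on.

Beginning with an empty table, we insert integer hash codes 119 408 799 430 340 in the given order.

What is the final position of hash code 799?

5

Insert 119: h=1, slot 1 empty → index 1.
Insert 408: h=1, slot 1 occupied → index 2.
Insert 799: h=1, slots 1,2 occupied → index 5.
Insert 430: h=7, slot 7 empty → index 7.
Insert 340: h=1, slots 1,2,5 occupied → index 10.
Table: [∅, 119, 408, ∅, ∅, 799, ∅, 430, ∅, ∅, 340, ∅, ∅, ∅, ∅, ∅, ∅]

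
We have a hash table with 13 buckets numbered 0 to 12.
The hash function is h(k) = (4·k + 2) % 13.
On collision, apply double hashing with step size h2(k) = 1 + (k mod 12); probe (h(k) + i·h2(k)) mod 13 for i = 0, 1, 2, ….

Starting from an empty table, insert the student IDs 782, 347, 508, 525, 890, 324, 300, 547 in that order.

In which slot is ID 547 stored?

782 hashes to 10; slot 10 is free -> place at 10.
347 hashes to 12; slot 12 is free -> place at 12.
508 hashes to 6; slot 6 is free -> place at 6.
525 hashes to 9; slot 9 is free -> place at 9.
890 hashes to 0; slot 0 is free -> place at 0.
324 hashes to 11; slot 11 is free -> place at 11.
300 hashes to 6, h2=1; 6 taken -> place at 7.
547 hashes to 6, h2=8; 6 taken -> place at 1.
Table: [890, 547, —, —, —, —, 508, 300, —, 525, 782, 324, 347]

1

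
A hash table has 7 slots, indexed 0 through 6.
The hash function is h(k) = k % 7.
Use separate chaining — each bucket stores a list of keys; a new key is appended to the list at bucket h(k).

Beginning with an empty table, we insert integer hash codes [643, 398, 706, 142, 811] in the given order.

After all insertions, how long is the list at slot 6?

Insert 643: h=6, bucket 6 empty -> new chain.
Insert 398: h=6, bucket 6 nonempty -> append to chain.
Insert 706: h=6, bucket 6 nonempty -> append to chain.
Insert 142: h=2, bucket 2 empty -> new chain.
Insert 811: h=6, bucket 6 nonempty -> append to chain.
Final buckets:
0: —
1: —
2: 142
3: —
4: —
5: —
6: 643 -> 398 -> 706 -> 811

4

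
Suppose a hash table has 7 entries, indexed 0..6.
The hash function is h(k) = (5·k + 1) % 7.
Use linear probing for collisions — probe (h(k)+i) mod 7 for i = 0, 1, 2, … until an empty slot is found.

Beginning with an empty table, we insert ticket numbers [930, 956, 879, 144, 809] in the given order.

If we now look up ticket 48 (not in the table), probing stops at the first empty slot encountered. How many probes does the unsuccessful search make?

3

Insert 930: h=3, slot 3 empty => index 3.
Insert 956: h=0, slot 0 empty => index 0.
Insert 879: h=0, slot 0 occupied => index 1.
Insert 144: h=0, slots 0,1 occupied => index 2.
Insert 809: h=0, slots 0,1,2,3 occupied => index 4.
Table: [956, 879, 144, 930, 809, ∅, ∅]
Lookup 48: h=3, probe 3,4,5 → slot 5 empty, not found.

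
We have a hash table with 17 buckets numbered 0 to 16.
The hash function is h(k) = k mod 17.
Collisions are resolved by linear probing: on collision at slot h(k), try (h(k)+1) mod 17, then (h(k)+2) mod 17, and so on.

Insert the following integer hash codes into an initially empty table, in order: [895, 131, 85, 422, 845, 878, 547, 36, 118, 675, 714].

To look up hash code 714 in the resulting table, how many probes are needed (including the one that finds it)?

5

895: h=11 → slot 11
131: h=12 → slot 12
85: h=0 → slot 0
422: h=14 → slot 14
845: h=12, probe 12,13 → slot 13
878: h=11, probe 11,12,13,14,15 → slot 15
547: h=3 → slot 3
36: h=2 → slot 2
118: h=16 → slot 16
675: h=12, probe 12,13,14,15,16,0,1 → slot 1
714: h=0, probe 0,1,2,3,4 → slot 4
Table: [85, 675, 36, 547, 714, ∅, ∅, ∅, ∅, ∅, ∅, 895, 131, 845, 422, 878, 118]
Lookup 714: h=0, probe 0,1,2,3,4 → found at 4.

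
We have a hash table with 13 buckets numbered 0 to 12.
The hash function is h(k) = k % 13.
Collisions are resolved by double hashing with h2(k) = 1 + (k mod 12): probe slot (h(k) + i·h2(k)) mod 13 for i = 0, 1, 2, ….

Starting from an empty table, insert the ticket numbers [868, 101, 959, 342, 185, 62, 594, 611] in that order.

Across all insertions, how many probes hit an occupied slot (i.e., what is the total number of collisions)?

868 hashes to 10; slot 10 is free → place at 10.
101 hashes to 10, h2=6; 10 taken → place at 3.
959 hashes to 10, h2=12; 10 taken → place at 9.
342 hashes to 4; slot 4 is free → place at 4.
185 hashes to 3, h2=6; 3,9 taken → place at 2.
62 hashes to 10, h2=3; 10 taken → place at 0.
594 hashes to 9, h2=7; 9,3,10,4 taken → place at 11.
611 hashes to 0, h2=12; 0 taken → place at 12.
Table: [62, -, 185, 101, 342, -, -, -, -, 959, 868, 594, 611]

10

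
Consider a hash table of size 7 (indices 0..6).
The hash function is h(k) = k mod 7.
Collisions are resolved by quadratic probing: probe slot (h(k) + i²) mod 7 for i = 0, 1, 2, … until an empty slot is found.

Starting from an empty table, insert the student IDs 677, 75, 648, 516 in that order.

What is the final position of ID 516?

2

Insert 677: h=5, slot 5 empty -> index 5.
Insert 75: h=5, slot 5 occupied -> index 6.
Insert 648: h=4, slot 4 empty -> index 4.
Insert 516: h=5, slots 5,6 occupied -> index 2.
Table: [—, —, 516, —, 648, 677, 75]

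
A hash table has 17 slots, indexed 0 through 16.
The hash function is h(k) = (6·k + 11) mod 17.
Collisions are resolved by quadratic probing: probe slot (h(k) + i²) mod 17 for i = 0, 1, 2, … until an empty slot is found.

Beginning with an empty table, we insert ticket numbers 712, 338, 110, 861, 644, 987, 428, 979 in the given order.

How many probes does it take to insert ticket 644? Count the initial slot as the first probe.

3

712: h=16 => slot 16
338: h=16, probe 16,0 => slot 0
110: h=8 => slot 8
861: h=9 => slot 9
644: h=16, probe 16,0,3 => slot 3
987: h=0, probe 0,1 => slot 1
428: h=12 => slot 12
979: h=3, probe 3,4 => slot 4
Table: [338, 987, ., 644, 979, ., ., ., 110, 861, ., ., 428, ., ., ., 712]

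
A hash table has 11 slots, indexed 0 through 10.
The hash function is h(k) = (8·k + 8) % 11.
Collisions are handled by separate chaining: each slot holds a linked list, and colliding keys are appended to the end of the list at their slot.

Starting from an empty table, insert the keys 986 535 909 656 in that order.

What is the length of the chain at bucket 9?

Insert 986: h=9, bucket 9 empty → new chain.
Insert 535: h=9, bucket 9 nonempty → append to chain.
Insert 909: h=9, bucket 9 nonempty → append to chain.
Insert 656: h=9, bucket 9 nonempty → append to chain.
Final buckets:
0: _
1: _
2: _
3: _
4: _
5: _
6: _
7: _
8: _
9: 986 -> 535 -> 909 -> 656
10: _

4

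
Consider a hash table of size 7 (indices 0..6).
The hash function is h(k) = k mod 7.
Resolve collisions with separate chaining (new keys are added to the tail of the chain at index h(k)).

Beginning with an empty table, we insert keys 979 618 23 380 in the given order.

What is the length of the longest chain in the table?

979 -> bucket 6
618 -> bucket 2
23 -> bucket 2 (collision)
380 -> bucket 2 (collision)
Final buckets:
0: ∅
1: ∅
2: 618 -> 23 -> 380
3: ∅
4: ∅
5: ∅
6: 979

3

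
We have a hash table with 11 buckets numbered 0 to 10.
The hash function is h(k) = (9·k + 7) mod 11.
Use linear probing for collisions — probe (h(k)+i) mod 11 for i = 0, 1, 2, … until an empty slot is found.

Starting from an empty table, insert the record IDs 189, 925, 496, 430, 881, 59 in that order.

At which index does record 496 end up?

189 hashes to 3; slot 3 is free -> place at 3.
925 hashes to 5; slot 5 is free -> place at 5.
496 hashes to 5; 5 taken -> place at 6.
430 hashes to 5; 5,6 taken -> place at 7.
881 hashes to 5; 5,6,7 taken -> place at 8.
59 hashes to 10; slot 10 is free -> place at 10.
Table: [., ., ., 189, ., 925, 496, 430, 881, ., 59]

6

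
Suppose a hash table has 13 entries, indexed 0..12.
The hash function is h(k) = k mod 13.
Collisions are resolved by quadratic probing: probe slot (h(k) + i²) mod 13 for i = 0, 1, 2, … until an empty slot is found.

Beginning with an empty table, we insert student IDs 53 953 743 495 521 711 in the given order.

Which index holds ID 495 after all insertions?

5

53: h=1 -> slot 1
953: h=4 -> slot 4
743: h=2 -> slot 2
495: h=1, probe 1,2,5 -> slot 5
521: h=1, probe 1,2,5,10 -> slot 10
711: h=9 -> slot 9
Table: [_, 53, 743, _, 953, 495, _, _, _, 711, 521, _, _]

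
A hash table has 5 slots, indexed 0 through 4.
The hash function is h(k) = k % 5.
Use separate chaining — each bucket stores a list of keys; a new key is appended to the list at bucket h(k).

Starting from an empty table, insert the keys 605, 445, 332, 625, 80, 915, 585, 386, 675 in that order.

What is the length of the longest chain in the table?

7

605 → bucket 0
445 → bucket 0 (collision)
332 → bucket 2
625 → bucket 0 (collision)
80 → bucket 0 (collision)
915 → bucket 0 (collision)
585 → bucket 0 (collision)
386 → bucket 1
675 → bucket 0 (collision)
Final buckets:
0: 605 -> 445 -> 625 -> 80 -> 915 -> 585 -> 675
1: 386
2: 332
3: —
4: —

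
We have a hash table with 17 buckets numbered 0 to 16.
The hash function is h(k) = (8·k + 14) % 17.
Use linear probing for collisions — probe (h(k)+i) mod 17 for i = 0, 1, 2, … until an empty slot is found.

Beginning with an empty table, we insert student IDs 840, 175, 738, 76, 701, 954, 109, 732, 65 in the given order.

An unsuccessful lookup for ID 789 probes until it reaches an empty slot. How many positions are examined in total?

7

840 hashes to 2; slot 2 is free → place at 2.
175 hashes to 3; slot 3 is free → place at 3.
738 hashes to 2; 2,3 taken → place at 4.
76 hashes to 10; slot 10 is free → place at 10.
701 hashes to 12; slot 12 is free → place at 12.
954 hashes to 13; slot 13 is free → place at 13.
109 hashes to 2; 2,3,4 taken → place at 5.
732 hashes to 5; 5 taken → place at 6.
65 hashes to 7; slot 7 is free → place at 7.
Table: [_, _, 840, 175, 738, 109, 732, 65, _, _, 76, _, 701, 954, _, _, _]
Lookup 789: h=2, probe 2,3,4,5,6,7,8 → slot 8 empty, not found.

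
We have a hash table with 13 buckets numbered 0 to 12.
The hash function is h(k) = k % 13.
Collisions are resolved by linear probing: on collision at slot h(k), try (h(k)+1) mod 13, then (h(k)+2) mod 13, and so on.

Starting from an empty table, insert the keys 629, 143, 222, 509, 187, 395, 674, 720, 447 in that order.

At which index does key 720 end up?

629 hashes to 5; slot 5 is free => place at 5.
143 hashes to 0; slot 0 is free => place at 0.
222 hashes to 1; slot 1 is free => place at 1.
509 hashes to 2; slot 2 is free => place at 2.
187 hashes to 5; 5 taken => place at 6.
395 hashes to 5; 5,6 taken => place at 7.
674 hashes to 11; slot 11 is free => place at 11.
720 hashes to 5; 5,6,7 taken => place at 8.
447 hashes to 5; 5,6,7,8 taken => place at 9.
Table: [143, 222, 509, -, -, 629, 187, 395, 720, 447, -, 674, -]

8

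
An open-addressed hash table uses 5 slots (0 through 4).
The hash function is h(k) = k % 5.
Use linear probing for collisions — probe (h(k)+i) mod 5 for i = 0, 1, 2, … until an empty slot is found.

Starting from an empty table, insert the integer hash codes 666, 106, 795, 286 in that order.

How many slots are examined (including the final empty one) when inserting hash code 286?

666 hashes to 1; slot 1 is free -> place at 1.
106 hashes to 1; 1 taken -> place at 2.
795 hashes to 0; slot 0 is free -> place at 0.
286 hashes to 1; 1,2 taken -> place at 3.
Table: [795, 666, 106, 286, —]

3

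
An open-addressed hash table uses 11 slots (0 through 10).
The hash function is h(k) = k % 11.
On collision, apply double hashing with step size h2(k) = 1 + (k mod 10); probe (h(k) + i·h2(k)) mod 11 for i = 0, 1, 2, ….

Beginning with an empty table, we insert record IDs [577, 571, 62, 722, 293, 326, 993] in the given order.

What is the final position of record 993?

577 hashes to 5; slot 5 is free => place at 5.
571 hashes to 10; slot 10 is free => place at 10.
62 hashes to 7; slot 7 is free => place at 7.
722 hashes to 7, h2=3; 7,10 taken => place at 2.
293 hashes to 7, h2=4; 7 taken => place at 0.
326 hashes to 7, h2=7; 7 taken => place at 3.
993 hashes to 3, h2=4; 3,7,0 taken => place at 4.
Table: [293, ., 722, 326, 993, 577, ., 62, ., ., 571]

4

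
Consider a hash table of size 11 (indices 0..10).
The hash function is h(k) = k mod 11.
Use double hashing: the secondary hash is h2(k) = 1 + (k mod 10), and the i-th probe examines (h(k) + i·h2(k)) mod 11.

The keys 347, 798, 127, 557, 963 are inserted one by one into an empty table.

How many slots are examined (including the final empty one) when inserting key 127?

2

Insert 347: h=6, slot 6 empty -> index 6.
Insert 798: h=6, h2=9, slot 6 occupied -> index 4.
Insert 127: h=6, h2=8, slot 6 occupied -> index 3.
Insert 557: h=7, slot 7 empty -> index 7.
Insert 963: h=6, h2=4, slot 6 occupied -> index 10.
Table: [—, —, —, 127, 798, —, 347, 557, —, —, 963]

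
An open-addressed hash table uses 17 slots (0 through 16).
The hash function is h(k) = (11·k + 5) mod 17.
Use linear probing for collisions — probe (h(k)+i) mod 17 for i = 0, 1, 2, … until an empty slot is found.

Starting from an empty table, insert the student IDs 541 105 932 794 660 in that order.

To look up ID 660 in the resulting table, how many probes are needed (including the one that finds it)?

541: h=6 -> slot 6
105: h=4 -> slot 4
932: h=6, probe 6,7 -> slot 7
794: h=1 -> slot 1
660: h=6, probe 6,7,8 -> slot 8
Table: [., 794, ., ., 105, ., 541, 932, 660, ., ., ., ., ., ., ., .]
Lookup 660: h=6, probe 6,7,8 → found at 8.

3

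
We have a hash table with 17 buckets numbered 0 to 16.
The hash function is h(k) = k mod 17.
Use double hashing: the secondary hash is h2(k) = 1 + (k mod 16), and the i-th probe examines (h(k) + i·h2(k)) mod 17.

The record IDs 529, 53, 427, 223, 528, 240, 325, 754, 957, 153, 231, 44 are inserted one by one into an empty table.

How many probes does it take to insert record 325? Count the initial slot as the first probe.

Insert 529: h=2, slot 2 empty -> index 2.
Insert 53: h=2, h2=6, slot 2 occupied -> index 8.
Insert 427: h=2, h2=12, slot 2 occupied -> index 14.
Insert 223: h=2, h2=16, slot 2 occupied -> index 1.
Insert 528: h=1, h2=1, slots 1,2 occupied -> index 3.
Insert 240: h=2, h2=1, slots 2,3 occupied -> index 4.
Insert 325: h=2, h2=6, slots 2,8,14,3 occupied -> index 9.
Insert 754: h=6, slot 6 empty -> index 6.
Insert 957: h=5, slot 5 empty -> index 5.
Insert 153: h=0, slot 0 empty -> index 0.
Insert 231: h=10, slot 10 empty -> index 10.
Insert 44: h=10, h2=13, slots 10,6,2 occupied -> index 15.
Table: [153, 223, 529, 528, 240, 957, 754, ., 53, 325, 231, ., ., ., 427, 44, .]

5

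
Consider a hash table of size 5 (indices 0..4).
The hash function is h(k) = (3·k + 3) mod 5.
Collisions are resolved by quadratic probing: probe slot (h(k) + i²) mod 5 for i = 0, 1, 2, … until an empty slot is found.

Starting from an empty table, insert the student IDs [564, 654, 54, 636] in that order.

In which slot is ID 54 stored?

4

564: h=0 -> slot 0
654: h=0, probe 0,1 -> slot 1
54: h=0, probe 0,1,4 -> slot 4
636: h=1, probe 1,2 -> slot 2
Table: [564, 654, 636, —, 54]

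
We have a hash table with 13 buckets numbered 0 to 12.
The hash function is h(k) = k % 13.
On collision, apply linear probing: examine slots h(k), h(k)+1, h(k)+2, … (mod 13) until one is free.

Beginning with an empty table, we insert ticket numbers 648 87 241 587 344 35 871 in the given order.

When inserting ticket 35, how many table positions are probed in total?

2

648 hashes to 11; slot 11 is free -> place at 11.
87 hashes to 9; slot 9 is free -> place at 9.
241 hashes to 7; slot 7 is free -> place at 7.
587 hashes to 2; slot 2 is free -> place at 2.
344 hashes to 6; slot 6 is free -> place at 6.
35 hashes to 9; 9 taken -> place at 10.
871 hashes to 0; slot 0 is free -> place at 0.
Table: [871, ∅, 587, ∅, ∅, ∅, 344, 241, ∅, 87, 35, 648, ∅]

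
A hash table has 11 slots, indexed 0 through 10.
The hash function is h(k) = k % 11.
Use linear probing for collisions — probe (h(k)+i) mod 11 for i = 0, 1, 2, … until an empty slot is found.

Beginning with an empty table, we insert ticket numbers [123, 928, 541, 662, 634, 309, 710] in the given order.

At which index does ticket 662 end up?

123: h=2 → slot 2
928: h=4 → slot 4
541: h=2, probe 2,3 → slot 3
662: h=2, probe 2,3,4,5 → slot 5
634: h=7 → slot 7
309: h=1 → slot 1
710: h=6 → slot 6
Table: [∅, 309, 123, 541, 928, 662, 710, 634, ∅, ∅, ∅]

5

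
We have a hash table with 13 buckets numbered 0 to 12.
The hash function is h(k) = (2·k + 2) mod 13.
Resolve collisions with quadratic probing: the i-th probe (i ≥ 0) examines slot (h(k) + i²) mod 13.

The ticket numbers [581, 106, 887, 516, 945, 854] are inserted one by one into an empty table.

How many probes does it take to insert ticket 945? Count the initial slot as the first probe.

4

Insert 581: h=7, slot 7 empty -> index 7.
Insert 106: h=6, slot 6 empty -> index 6.
Insert 887: h=8, slot 8 empty -> index 8.
Insert 516: h=7, slots 7,8 occupied -> index 11.
Insert 945: h=7, slots 7,8,11 occupied -> index 3.
Insert 854: h=7, slots 7,8,11,3 occupied -> index 10.
Table: [., ., ., 945, ., ., 106, 581, 887, ., 854, 516, .]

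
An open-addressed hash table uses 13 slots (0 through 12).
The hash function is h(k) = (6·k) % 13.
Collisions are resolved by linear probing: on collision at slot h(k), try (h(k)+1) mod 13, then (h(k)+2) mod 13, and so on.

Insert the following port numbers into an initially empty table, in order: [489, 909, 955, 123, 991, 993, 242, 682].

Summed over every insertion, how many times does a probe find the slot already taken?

7

Insert 489: h=9, slot 9 empty => index 9.
Insert 909: h=7, slot 7 empty => index 7.
Insert 955: h=10, slot 10 empty => index 10.
Insert 123: h=10, slot 10 occupied => index 11.
Insert 991: h=5, slot 5 empty => index 5.
Insert 993: h=4, slot 4 empty => index 4.
Insert 242: h=9, slots 9,10,11 occupied => index 12.
Insert 682: h=10, slots 10,11,12 occupied => index 0.
Table: [682, _, _, _, 993, 991, _, 909, _, 489, 955, 123, 242]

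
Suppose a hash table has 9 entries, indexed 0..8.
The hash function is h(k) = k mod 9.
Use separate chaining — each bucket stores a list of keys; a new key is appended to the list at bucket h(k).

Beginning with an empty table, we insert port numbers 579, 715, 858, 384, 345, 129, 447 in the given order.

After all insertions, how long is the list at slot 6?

2

579 → bucket 3
715 → bucket 4
858 → bucket 3 (collision)
384 → bucket 6
345 → bucket 3 (collision)
129 → bucket 3 (collision)
447 → bucket 6 (collision)
Final buckets:
0: ∅
1: ∅
2: ∅
3: 579 -> 858 -> 345 -> 129
4: 715
5: ∅
6: 384 -> 447
7: ∅
8: ∅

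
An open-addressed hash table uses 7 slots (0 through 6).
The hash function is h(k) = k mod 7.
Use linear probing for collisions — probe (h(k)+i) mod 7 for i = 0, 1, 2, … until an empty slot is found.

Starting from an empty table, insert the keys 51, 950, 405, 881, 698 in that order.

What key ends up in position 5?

950

51 hashes to 2; slot 2 is free → place at 2.
950 hashes to 5; slot 5 is free → place at 5.
405 hashes to 6; slot 6 is free → place at 6.
881 hashes to 6; 6 taken → place at 0.
698 hashes to 5; 5,6,0 taken → place at 1.
Table: [881, 698, 51, _, _, 950, 405]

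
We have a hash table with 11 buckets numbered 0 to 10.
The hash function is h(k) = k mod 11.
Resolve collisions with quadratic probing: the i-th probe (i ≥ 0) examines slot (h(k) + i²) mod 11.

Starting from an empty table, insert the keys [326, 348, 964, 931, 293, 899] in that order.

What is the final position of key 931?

5

326 hashes to 7; slot 7 is free -> place at 7.
348 hashes to 7; 7 taken -> place at 8.
964 hashes to 7; 7,8 taken -> place at 0.
931 hashes to 7; 7,8,0 taken -> place at 5.
293 hashes to 7; 7,8,0,5 taken -> place at 1.
899 hashes to 8; 8 taken -> place at 9.
Table: [964, 293, _, _, _, 931, _, 326, 348, 899, _]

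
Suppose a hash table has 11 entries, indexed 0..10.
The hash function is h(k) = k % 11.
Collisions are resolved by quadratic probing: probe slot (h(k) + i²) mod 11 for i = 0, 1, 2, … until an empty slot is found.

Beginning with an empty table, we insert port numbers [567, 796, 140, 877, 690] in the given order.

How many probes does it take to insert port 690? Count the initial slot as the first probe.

567 hashes to 6; slot 6 is free -> place at 6.
796 hashes to 4; slot 4 is free -> place at 4.
140 hashes to 8; slot 8 is free -> place at 8.
877 hashes to 8; 8 taken -> place at 9.
690 hashes to 8; 8,9 taken -> place at 1.
Table: [—, 690, —, —, 796, —, 567, —, 140, 877, —]

3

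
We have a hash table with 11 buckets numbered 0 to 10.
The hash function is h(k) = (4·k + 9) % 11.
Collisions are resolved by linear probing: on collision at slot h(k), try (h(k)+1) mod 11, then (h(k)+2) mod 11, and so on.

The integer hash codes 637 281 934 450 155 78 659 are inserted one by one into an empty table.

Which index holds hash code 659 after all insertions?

637 hashes to 5; slot 5 is free -> place at 5.
281 hashes to 0; slot 0 is free -> place at 0.
934 hashes to 5; 5 taken -> place at 6.
450 hashes to 5; 5,6 taken -> place at 7.
155 hashes to 2; slot 2 is free -> place at 2.
78 hashes to 2; 2 taken -> place at 3.
659 hashes to 5; 5,6,7 taken -> place at 8.
Table: [281, —, 155, 78, —, 637, 934, 450, 659, —, —]

8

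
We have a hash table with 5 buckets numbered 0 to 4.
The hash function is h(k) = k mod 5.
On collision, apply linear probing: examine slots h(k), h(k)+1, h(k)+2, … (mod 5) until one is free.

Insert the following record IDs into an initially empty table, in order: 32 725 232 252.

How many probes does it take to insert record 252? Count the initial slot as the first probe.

32: h=2 → slot 2
725: h=0 → slot 0
232: h=2, probe 2,3 → slot 3
252: h=2, probe 2,3,4 → slot 4
Table: [725, -, 32, 232, 252]

3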